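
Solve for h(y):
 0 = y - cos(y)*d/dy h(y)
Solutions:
 h(y) = C1 + Integral(y/cos(y), y)


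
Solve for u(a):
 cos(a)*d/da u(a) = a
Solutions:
 u(a) = C1 + Integral(a/cos(a), a)


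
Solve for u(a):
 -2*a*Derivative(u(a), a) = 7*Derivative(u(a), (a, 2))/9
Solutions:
 u(a) = C1 + C2*erf(3*sqrt(7)*a/7)


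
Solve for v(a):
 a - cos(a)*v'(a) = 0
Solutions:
 v(a) = C1 + Integral(a/cos(a), a)


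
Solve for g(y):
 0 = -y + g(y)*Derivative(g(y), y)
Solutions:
 g(y) = -sqrt(C1 + y^2)
 g(y) = sqrt(C1 + y^2)


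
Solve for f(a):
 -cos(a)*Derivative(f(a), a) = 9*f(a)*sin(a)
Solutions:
 f(a) = C1*cos(a)^9


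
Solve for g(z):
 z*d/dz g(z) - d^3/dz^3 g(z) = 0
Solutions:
 g(z) = C1 + Integral(C2*airyai(z) + C3*airybi(z), z)


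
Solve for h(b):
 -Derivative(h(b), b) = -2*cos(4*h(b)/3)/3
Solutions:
 -2*b/3 - 3*log(sin(4*h(b)/3) - 1)/8 + 3*log(sin(4*h(b)/3) + 1)/8 = C1


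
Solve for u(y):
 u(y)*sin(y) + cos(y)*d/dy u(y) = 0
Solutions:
 u(y) = C1*cos(y)


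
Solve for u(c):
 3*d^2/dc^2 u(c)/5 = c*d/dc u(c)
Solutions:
 u(c) = C1 + C2*erfi(sqrt(30)*c/6)


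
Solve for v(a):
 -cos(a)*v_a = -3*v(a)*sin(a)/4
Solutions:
 v(a) = C1/cos(a)^(3/4)


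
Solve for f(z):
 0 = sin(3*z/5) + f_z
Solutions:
 f(z) = C1 + 5*cos(3*z/5)/3


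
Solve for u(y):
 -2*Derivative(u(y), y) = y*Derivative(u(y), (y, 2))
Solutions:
 u(y) = C1 + C2/y


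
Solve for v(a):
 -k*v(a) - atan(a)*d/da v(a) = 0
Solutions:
 v(a) = C1*exp(-k*Integral(1/atan(a), a))


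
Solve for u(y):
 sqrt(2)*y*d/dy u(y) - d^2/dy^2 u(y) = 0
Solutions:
 u(y) = C1 + C2*erfi(2^(3/4)*y/2)


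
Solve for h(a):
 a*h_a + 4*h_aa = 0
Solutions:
 h(a) = C1 + C2*erf(sqrt(2)*a/4)


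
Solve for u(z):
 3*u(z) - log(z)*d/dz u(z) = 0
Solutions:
 u(z) = C1*exp(3*li(z))


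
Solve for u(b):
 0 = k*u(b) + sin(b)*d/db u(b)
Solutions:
 u(b) = C1*exp(k*(-log(cos(b) - 1) + log(cos(b) + 1))/2)


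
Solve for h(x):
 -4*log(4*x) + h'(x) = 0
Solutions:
 h(x) = C1 + 4*x*log(x) - 4*x + x*log(256)


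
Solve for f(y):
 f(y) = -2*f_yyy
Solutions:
 f(y) = C3*exp(-2^(2/3)*y/2) + (C1*sin(2^(2/3)*sqrt(3)*y/4) + C2*cos(2^(2/3)*sqrt(3)*y/4))*exp(2^(2/3)*y/4)


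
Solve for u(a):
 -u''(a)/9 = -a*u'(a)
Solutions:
 u(a) = C1 + C2*erfi(3*sqrt(2)*a/2)


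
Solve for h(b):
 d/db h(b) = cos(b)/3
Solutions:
 h(b) = C1 + sin(b)/3


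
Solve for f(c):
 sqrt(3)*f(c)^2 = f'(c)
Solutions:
 f(c) = -1/(C1 + sqrt(3)*c)


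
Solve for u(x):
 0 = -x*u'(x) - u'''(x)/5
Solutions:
 u(x) = C1 + Integral(C2*airyai(-5^(1/3)*x) + C3*airybi(-5^(1/3)*x), x)


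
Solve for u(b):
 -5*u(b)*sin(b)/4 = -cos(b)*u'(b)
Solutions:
 u(b) = C1/cos(b)^(5/4)


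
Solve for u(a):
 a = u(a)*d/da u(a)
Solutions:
 u(a) = -sqrt(C1 + a^2)
 u(a) = sqrt(C1 + a^2)


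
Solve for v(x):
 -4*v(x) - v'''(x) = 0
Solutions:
 v(x) = C3*exp(-2^(2/3)*x) + (C1*sin(2^(2/3)*sqrt(3)*x/2) + C2*cos(2^(2/3)*sqrt(3)*x/2))*exp(2^(2/3)*x/2)


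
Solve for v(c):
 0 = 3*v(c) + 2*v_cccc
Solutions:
 v(c) = (C1*sin(6^(1/4)*c/2) + C2*cos(6^(1/4)*c/2))*exp(-6^(1/4)*c/2) + (C3*sin(6^(1/4)*c/2) + C4*cos(6^(1/4)*c/2))*exp(6^(1/4)*c/2)


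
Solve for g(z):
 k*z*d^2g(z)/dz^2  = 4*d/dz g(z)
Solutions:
 g(z) = C1 + z^(((re(k) + 4)*re(k) + im(k)^2)/(re(k)^2 + im(k)^2))*(C2*sin(4*log(z)*Abs(im(k))/(re(k)^2 + im(k)^2)) + C3*cos(4*log(z)*im(k)/(re(k)^2 + im(k)^2)))


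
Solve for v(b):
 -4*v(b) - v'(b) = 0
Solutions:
 v(b) = C1*exp(-4*b)


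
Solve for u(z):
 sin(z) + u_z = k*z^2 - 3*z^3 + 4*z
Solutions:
 u(z) = C1 + k*z^3/3 - 3*z^4/4 + 2*z^2 + cos(z)


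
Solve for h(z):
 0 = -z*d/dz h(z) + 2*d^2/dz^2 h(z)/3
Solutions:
 h(z) = C1 + C2*erfi(sqrt(3)*z/2)


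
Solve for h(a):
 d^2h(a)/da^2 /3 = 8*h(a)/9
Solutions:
 h(a) = C1*exp(-2*sqrt(6)*a/3) + C2*exp(2*sqrt(6)*a/3)


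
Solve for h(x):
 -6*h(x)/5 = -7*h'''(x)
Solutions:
 h(x) = C3*exp(35^(2/3)*6^(1/3)*x/35) + (C1*sin(2^(1/3)*3^(5/6)*35^(2/3)*x/70) + C2*cos(2^(1/3)*3^(5/6)*35^(2/3)*x/70))*exp(-35^(2/3)*6^(1/3)*x/70)


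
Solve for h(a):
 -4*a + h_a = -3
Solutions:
 h(a) = C1 + 2*a^2 - 3*a


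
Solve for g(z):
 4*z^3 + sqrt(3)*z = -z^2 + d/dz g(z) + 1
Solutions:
 g(z) = C1 + z^4 + z^3/3 + sqrt(3)*z^2/2 - z


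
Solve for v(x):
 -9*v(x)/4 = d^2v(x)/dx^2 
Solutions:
 v(x) = C1*sin(3*x/2) + C2*cos(3*x/2)


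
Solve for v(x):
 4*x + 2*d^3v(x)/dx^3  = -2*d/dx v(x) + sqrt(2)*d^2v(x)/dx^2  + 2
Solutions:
 v(x) = C1 - x^2 - sqrt(2)*x + x + (C2*sin(sqrt(14)*x/4) + C3*cos(sqrt(14)*x/4))*exp(sqrt(2)*x/4)


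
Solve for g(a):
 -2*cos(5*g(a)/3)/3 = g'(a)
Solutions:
 2*a/3 - 3*log(sin(5*g(a)/3) - 1)/10 + 3*log(sin(5*g(a)/3) + 1)/10 = C1


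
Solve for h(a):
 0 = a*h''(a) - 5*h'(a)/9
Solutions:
 h(a) = C1 + C2*a^(14/9)


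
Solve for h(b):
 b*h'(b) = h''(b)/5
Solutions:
 h(b) = C1 + C2*erfi(sqrt(10)*b/2)


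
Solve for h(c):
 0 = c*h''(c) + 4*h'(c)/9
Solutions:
 h(c) = C1 + C2*c^(5/9)


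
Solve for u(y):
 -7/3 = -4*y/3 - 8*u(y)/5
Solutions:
 u(y) = 35/24 - 5*y/6


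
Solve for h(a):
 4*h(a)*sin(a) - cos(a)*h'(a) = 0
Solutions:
 h(a) = C1/cos(a)^4


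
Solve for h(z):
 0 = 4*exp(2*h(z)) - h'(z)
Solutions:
 h(z) = log(-sqrt(-1/(C1 + 4*z))) - log(2)/2
 h(z) = log(-1/(C1 + 4*z))/2 - log(2)/2


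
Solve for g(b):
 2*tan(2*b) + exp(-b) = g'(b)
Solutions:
 g(b) = C1 + log(tan(2*b)^2 + 1)/2 - exp(-b)


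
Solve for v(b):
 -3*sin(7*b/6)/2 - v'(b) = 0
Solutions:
 v(b) = C1 + 9*cos(7*b/6)/7


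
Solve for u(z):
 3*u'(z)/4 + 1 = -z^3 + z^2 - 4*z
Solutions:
 u(z) = C1 - z^4/3 + 4*z^3/9 - 8*z^2/3 - 4*z/3


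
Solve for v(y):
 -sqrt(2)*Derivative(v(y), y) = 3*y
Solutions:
 v(y) = C1 - 3*sqrt(2)*y^2/4


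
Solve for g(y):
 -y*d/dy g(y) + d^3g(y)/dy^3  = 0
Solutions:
 g(y) = C1 + Integral(C2*airyai(y) + C3*airybi(y), y)


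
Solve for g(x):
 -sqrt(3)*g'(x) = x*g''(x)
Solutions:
 g(x) = C1 + C2*x^(1 - sqrt(3))


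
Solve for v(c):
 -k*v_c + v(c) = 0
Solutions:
 v(c) = C1*exp(c/k)


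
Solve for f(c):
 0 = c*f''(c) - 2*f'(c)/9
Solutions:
 f(c) = C1 + C2*c^(11/9)


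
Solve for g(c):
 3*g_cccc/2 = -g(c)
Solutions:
 g(c) = (C1*sin(6^(3/4)*c/6) + C2*cos(6^(3/4)*c/6))*exp(-6^(3/4)*c/6) + (C3*sin(6^(3/4)*c/6) + C4*cos(6^(3/4)*c/6))*exp(6^(3/4)*c/6)


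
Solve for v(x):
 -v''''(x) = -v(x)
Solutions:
 v(x) = C1*exp(-x) + C2*exp(x) + C3*sin(x) + C4*cos(x)


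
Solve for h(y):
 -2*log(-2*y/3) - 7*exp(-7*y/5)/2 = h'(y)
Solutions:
 h(y) = C1 - 2*y*log(-y) + 2*y*(-log(2) + 1 + log(3)) + 5*exp(-7*y/5)/2


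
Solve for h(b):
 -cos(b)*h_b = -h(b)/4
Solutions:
 h(b) = C1*(sin(b) + 1)^(1/8)/(sin(b) - 1)^(1/8)


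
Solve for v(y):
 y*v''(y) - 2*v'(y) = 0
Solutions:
 v(y) = C1 + C2*y^3


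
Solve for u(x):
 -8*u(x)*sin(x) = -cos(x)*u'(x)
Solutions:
 u(x) = C1/cos(x)^8


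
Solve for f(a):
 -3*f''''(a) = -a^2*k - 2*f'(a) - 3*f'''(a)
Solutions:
 f(a) = C1 + C2*exp(a*(-(3*sqrt(11) + 10)^(1/3) - 1/(3*sqrt(11) + 10)^(1/3) + 2)/6)*sin(sqrt(3)*a*(-(3*sqrt(11) + 10)^(1/3) + (3*sqrt(11) + 10)^(-1/3))/6) + C3*exp(a*(-(3*sqrt(11) + 10)^(1/3) - 1/(3*sqrt(11) + 10)^(1/3) + 2)/6)*cos(sqrt(3)*a*(-(3*sqrt(11) + 10)^(1/3) + (3*sqrt(11) + 10)^(-1/3))/6) + C4*exp(a*((3*sqrt(11) + 10)^(-1/3) + 1 + (3*sqrt(11) + 10)^(1/3))/3) - a^3*k/6 + 3*a*k/2


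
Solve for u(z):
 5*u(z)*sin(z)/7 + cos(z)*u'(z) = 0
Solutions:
 u(z) = C1*cos(z)^(5/7)


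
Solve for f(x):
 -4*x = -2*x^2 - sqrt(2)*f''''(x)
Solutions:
 f(x) = C1 + C2*x + C3*x^2 + C4*x^3 - sqrt(2)*x^6/360 + sqrt(2)*x^5/60


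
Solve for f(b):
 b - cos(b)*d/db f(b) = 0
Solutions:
 f(b) = C1 + Integral(b/cos(b), b)


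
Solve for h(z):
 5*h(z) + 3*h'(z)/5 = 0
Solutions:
 h(z) = C1*exp(-25*z/3)


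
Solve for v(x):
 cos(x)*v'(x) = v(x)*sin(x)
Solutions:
 v(x) = C1/cos(x)


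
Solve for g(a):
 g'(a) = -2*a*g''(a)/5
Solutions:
 g(a) = C1 + C2/a^(3/2)


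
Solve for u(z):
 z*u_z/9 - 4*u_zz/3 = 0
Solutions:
 u(z) = C1 + C2*erfi(sqrt(6)*z/12)


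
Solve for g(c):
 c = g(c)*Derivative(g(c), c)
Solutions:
 g(c) = -sqrt(C1 + c^2)
 g(c) = sqrt(C1 + c^2)


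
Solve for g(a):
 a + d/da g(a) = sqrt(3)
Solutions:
 g(a) = C1 - a^2/2 + sqrt(3)*a


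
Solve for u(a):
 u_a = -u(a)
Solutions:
 u(a) = C1*exp(-a)


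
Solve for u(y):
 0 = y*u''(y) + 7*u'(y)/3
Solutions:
 u(y) = C1 + C2/y^(4/3)


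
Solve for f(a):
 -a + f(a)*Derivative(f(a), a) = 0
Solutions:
 f(a) = -sqrt(C1 + a^2)
 f(a) = sqrt(C1 + a^2)


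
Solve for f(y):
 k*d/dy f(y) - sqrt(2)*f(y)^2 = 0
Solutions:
 f(y) = -k/(C1*k + sqrt(2)*y)


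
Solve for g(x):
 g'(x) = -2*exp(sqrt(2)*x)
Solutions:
 g(x) = C1 - sqrt(2)*exp(sqrt(2)*x)


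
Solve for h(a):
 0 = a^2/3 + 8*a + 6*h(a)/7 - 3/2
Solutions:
 h(a) = -7*a^2/18 - 28*a/3 + 7/4


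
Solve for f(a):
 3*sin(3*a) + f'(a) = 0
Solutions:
 f(a) = C1 + cos(3*a)


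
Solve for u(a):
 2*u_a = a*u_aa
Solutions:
 u(a) = C1 + C2*a^3


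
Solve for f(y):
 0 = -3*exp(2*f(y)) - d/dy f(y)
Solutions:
 f(y) = log(-sqrt(-1/(C1 - 3*y))) - log(2)/2
 f(y) = log(-1/(C1 - 3*y))/2 - log(2)/2


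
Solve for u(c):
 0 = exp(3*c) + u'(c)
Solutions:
 u(c) = C1 - exp(3*c)/3


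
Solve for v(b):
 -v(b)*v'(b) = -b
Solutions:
 v(b) = -sqrt(C1 + b^2)
 v(b) = sqrt(C1 + b^2)


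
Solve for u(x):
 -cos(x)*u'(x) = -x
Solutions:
 u(x) = C1 + Integral(x/cos(x), x)


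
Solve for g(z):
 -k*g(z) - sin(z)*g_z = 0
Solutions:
 g(z) = C1*exp(k*(-log(cos(z) - 1) + log(cos(z) + 1))/2)


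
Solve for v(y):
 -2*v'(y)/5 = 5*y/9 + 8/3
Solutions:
 v(y) = C1 - 25*y^2/36 - 20*y/3


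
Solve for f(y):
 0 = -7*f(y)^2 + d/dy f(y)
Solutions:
 f(y) = -1/(C1 + 7*y)


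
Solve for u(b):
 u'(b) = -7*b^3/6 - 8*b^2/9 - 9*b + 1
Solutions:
 u(b) = C1 - 7*b^4/24 - 8*b^3/27 - 9*b^2/2 + b


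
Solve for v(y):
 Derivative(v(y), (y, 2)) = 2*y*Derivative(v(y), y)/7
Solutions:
 v(y) = C1 + C2*erfi(sqrt(7)*y/7)


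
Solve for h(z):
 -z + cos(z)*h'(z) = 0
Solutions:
 h(z) = C1 + Integral(z/cos(z), z)


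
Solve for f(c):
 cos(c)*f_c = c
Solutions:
 f(c) = C1 + Integral(c/cos(c), c)


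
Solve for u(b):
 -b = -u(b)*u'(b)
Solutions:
 u(b) = -sqrt(C1 + b^2)
 u(b) = sqrt(C1 + b^2)


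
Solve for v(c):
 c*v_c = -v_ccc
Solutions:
 v(c) = C1 + Integral(C2*airyai(-c) + C3*airybi(-c), c)


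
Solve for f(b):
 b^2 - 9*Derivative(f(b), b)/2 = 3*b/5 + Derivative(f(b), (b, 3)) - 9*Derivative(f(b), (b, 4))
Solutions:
 f(b) = C1 + C2*exp(b*(-2^(1/3)*(81*sqrt(59073) + 19687)^(1/3) - 2*2^(2/3)/(81*sqrt(59073) + 19687)^(1/3) + 4)/108)*sin(2^(1/3)*sqrt(3)*b*(-(81*sqrt(59073) + 19687)^(1/3) + 2*2^(1/3)/(81*sqrt(59073) + 19687)^(1/3))/108) + C3*exp(b*(-2^(1/3)*(81*sqrt(59073) + 19687)^(1/3) - 2*2^(2/3)/(81*sqrt(59073) + 19687)^(1/3) + 4)/108)*cos(2^(1/3)*sqrt(3)*b*(-(81*sqrt(59073) + 19687)^(1/3) + 2*2^(1/3)/(81*sqrt(59073) + 19687)^(1/3))/108) + C4*exp(b*(2*2^(2/3)/(81*sqrt(59073) + 19687)^(1/3) + 2 + 2^(1/3)*(81*sqrt(59073) + 19687)^(1/3))/54) + 2*b^3/27 - b^2/15 - 8*b/81


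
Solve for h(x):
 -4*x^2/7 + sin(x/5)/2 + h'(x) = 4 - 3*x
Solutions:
 h(x) = C1 + 4*x^3/21 - 3*x^2/2 + 4*x + 5*cos(x/5)/2


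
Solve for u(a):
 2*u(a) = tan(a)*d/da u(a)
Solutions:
 u(a) = C1*sin(a)^2


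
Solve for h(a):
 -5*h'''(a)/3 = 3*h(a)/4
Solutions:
 h(a) = C3*exp(-3^(2/3)*50^(1/3)*a/10) + (C1*sin(3*3^(1/6)*50^(1/3)*a/20) + C2*cos(3*3^(1/6)*50^(1/3)*a/20))*exp(3^(2/3)*50^(1/3)*a/20)


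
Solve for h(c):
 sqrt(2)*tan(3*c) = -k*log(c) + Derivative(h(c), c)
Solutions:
 h(c) = C1 + c*k*(log(c) - 1) - sqrt(2)*log(cos(3*c))/3


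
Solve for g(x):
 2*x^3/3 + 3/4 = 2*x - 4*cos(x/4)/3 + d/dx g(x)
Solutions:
 g(x) = C1 + x^4/6 - x^2 + 3*x/4 + 16*sin(x/4)/3


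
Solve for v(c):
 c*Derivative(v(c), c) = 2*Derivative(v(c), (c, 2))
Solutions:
 v(c) = C1 + C2*erfi(c/2)


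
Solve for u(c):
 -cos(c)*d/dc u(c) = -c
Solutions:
 u(c) = C1 + Integral(c/cos(c), c)


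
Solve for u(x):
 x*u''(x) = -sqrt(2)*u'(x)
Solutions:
 u(x) = C1 + C2*x^(1 - sqrt(2))


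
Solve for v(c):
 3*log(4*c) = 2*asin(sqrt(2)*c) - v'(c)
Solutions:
 v(c) = C1 - 3*c*log(c) + 2*c*asin(sqrt(2)*c) - 6*c*log(2) + 3*c + sqrt(2)*sqrt(1 - 2*c^2)


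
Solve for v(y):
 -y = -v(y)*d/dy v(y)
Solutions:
 v(y) = -sqrt(C1 + y^2)
 v(y) = sqrt(C1 + y^2)


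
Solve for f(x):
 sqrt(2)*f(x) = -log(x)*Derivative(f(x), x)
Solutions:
 f(x) = C1*exp(-sqrt(2)*li(x))


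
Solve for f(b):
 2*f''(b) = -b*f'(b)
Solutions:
 f(b) = C1 + C2*erf(b/2)


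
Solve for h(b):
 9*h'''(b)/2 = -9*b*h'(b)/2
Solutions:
 h(b) = C1 + Integral(C2*airyai(-b) + C3*airybi(-b), b)


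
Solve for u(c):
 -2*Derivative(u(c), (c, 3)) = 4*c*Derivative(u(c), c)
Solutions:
 u(c) = C1 + Integral(C2*airyai(-2^(1/3)*c) + C3*airybi(-2^(1/3)*c), c)


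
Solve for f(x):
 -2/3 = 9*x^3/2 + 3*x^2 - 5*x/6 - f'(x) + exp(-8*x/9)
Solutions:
 f(x) = C1 + 9*x^4/8 + x^3 - 5*x^2/12 + 2*x/3 - 9*exp(-8*x/9)/8


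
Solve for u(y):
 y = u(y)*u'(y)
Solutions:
 u(y) = -sqrt(C1 + y^2)
 u(y) = sqrt(C1 + y^2)


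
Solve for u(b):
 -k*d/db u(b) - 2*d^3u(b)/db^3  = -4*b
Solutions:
 u(b) = C1 + C2*exp(-sqrt(2)*b*sqrt(-k)/2) + C3*exp(sqrt(2)*b*sqrt(-k)/2) + 2*b^2/k


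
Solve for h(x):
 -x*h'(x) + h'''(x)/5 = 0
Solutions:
 h(x) = C1 + Integral(C2*airyai(5^(1/3)*x) + C3*airybi(5^(1/3)*x), x)


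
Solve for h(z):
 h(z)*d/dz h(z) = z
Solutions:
 h(z) = -sqrt(C1 + z^2)
 h(z) = sqrt(C1 + z^2)


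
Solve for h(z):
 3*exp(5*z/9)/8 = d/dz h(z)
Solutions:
 h(z) = C1 + 27*exp(5*z/9)/40


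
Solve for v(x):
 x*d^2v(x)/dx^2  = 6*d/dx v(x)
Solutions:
 v(x) = C1 + C2*x^7


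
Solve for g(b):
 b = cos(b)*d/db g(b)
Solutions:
 g(b) = C1 + Integral(b/cos(b), b)


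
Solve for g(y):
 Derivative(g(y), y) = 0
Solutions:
 g(y) = C1


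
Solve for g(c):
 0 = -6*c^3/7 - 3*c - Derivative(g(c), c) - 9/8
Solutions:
 g(c) = C1 - 3*c^4/14 - 3*c^2/2 - 9*c/8


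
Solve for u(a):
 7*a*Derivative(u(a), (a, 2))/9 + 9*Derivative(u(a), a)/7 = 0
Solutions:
 u(a) = C1 + C2/a^(32/49)


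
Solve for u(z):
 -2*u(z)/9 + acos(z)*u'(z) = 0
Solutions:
 u(z) = C1*exp(2*Integral(1/acos(z), z)/9)


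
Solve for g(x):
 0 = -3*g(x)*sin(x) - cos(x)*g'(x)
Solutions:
 g(x) = C1*cos(x)^3


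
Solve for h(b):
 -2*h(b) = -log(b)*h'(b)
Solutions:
 h(b) = C1*exp(2*li(b))


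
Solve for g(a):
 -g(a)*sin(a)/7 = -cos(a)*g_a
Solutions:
 g(a) = C1/cos(a)^(1/7)


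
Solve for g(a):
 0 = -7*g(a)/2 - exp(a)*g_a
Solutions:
 g(a) = C1*exp(7*exp(-a)/2)


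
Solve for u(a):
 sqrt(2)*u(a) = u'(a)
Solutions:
 u(a) = C1*exp(sqrt(2)*a)


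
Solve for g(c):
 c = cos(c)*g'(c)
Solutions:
 g(c) = C1 + Integral(c/cos(c), c)


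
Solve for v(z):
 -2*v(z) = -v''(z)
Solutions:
 v(z) = C1*exp(-sqrt(2)*z) + C2*exp(sqrt(2)*z)


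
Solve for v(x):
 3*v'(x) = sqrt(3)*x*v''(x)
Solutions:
 v(x) = C1 + C2*x^(1 + sqrt(3))


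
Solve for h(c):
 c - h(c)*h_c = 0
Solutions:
 h(c) = -sqrt(C1 + c^2)
 h(c) = sqrt(C1 + c^2)


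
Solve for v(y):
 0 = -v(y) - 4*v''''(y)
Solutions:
 v(y) = (C1*sin(y/2) + C2*cos(y/2))*exp(-y/2) + (C3*sin(y/2) + C4*cos(y/2))*exp(y/2)


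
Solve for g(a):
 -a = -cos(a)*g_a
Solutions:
 g(a) = C1 + Integral(a/cos(a), a)


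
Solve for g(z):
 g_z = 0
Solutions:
 g(z) = C1


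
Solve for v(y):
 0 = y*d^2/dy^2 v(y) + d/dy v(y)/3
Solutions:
 v(y) = C1 + C2*y^(2/3)


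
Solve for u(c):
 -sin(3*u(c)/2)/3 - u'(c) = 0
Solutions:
 u(c) = -2*acos((-C1 - exp(c))/(C1 - exp(c)))/3 + 4*pi/3
 u(c) = 2*acos((-C1 - exp(c))/(C1 - exp(c)))/3


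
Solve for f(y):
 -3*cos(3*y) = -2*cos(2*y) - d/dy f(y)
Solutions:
 f(y) = C1 - sin(2*y) + sin(3*y)


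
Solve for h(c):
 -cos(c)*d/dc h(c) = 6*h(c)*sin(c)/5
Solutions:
 h(c) = C1*cos(c)^(6/5)


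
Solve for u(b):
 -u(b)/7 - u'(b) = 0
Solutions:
 u(b) = C1*exp(-b/7)


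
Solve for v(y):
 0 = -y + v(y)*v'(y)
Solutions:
 v(y) = -sqrt(C1 + y^2)
 v(y) = sqrt(C1 + y^2)


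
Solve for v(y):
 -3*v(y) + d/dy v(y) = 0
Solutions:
 v(y) = C1*exp(3*y)


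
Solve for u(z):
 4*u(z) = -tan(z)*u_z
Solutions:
 u(z) = C1/sin(z)^4


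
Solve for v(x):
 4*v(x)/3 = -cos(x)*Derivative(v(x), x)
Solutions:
 v(x) = C1*(sin(x) - 1)^(2/3)/(sin(x) + 1)^(2/3)


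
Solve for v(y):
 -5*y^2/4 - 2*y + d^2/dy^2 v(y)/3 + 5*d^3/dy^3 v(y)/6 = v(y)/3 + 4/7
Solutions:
 v(y) = C1*exp(-y*(4/(15*sqrt(1977) + 667)^(1/3) + 4 + (15*sqrt(1977) + 667)^(1/3))/30)*sin(sqrt(3)*y*(-(15*sqrt(1977) + 667)^(1/3) + 4/(15*sqrt(1977) + 667)^(1/3))/30) + C2*exp(-y*(4/(15*sqrt(1977) + 667)^(1/3) + 4 + (15*sqrt(1977) + 667)^(1/3))/30)*cos(sqrt(3)*y*(-(15*sqrt(1977) + 667)^(1/3) + 4/(15*sqrt(1977) + 667)^(1/3))/30) + C3*exp(y*(-2 + 4/(15*sqrt(1977) + 667)^(1/3) + (15*sqrt(1977) + 667)^(1/3))/15) - 15*y^2/4 - 6*y - 129/14


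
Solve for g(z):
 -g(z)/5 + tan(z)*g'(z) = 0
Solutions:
 g(z) = C1*sin(z)^(1/5)


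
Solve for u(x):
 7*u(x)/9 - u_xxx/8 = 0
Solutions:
 u(x) = C3*exp(2*21^(1/3)*x/3) + (C1*sin(3^(5/6)*7^(1/3)*x/3) + C2*cos(3^(5/6)*7^(1/3)*x/3))*exp(-21^(1/3)*x/3)


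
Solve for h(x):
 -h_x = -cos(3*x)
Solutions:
 h(x) = C1 + sin(3*x)/3


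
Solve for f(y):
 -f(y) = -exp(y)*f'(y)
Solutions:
 f(y) = C1*exp(-exp(-y))


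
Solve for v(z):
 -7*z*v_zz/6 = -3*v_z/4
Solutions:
 v(z) = C1 + C2*z^(23/14)


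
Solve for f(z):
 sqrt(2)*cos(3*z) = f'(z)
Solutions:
 f(z) = C1 + sqrt(2)*sin(3*z)/3


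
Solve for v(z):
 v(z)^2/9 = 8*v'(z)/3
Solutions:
 v(z) = -24/(C1 + z)


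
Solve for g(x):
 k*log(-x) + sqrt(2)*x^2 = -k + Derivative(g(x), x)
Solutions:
 g(x) = C1 + k*x*log(-x) + sqrt(2)*x^3/3


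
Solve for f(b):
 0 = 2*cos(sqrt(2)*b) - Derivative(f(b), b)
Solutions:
 f(b) = C1 + sqrt(2)*sin(sqrt(2)*b)


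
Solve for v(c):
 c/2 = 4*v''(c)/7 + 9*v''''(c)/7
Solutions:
 v(c) = C1 + C2*c + C3*sin(2*c/3) + C4*cos(2*c/3) + 7*c^3/48


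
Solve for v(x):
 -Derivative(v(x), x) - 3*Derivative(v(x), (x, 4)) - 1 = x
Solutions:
 v(x) = C1 + C4*exp(-3^(2/3)*x/3) - x^2/2 - x + (C2*sin(3^(1/6)*x/2) + C3*cos(3^(1/6)*x/2))*exp(3^(2/3)*x/6)


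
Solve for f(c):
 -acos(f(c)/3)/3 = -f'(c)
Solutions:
 Integral(1/acos(_y/3), (_y, f(c))) = C1 + c/3


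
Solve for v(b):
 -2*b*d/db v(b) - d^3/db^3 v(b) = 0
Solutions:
 v(b) = C1 + Integral(C2*airyai(-2^(1/3)*b) + C3*airybi(-2^(1/3)*b), b)


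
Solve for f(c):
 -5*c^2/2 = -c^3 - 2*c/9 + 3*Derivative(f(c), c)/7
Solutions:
 f(c) = C1 + 7*c^4/12 - 35*c^3/18 + 7*c^2/27


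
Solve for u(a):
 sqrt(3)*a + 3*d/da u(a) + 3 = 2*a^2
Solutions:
 u(a) = C1 + 2*a^3/9 - sqrt(3)*a^2/6 - a


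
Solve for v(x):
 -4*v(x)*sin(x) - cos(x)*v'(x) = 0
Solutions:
 v(x) = C1*cos(x)^4


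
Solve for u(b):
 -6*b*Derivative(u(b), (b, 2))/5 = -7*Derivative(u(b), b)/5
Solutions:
 u(b) = C1 + C2*b^(13/6)


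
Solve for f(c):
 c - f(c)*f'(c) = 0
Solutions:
 f(c) = -sqrt(C1 + c^2)
 f(c) = sqrt(C1 + c^2)


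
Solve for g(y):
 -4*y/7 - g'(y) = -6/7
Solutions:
 g(y) = C1 - 2*y^2/7 + 6*y/7


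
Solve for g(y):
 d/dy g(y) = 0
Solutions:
 g(y) = C1


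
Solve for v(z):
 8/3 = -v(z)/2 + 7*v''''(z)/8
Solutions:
 v(z) = C1*exp(-sqrt(2)*7^(3/4)*z/7) + C2*exp(sqrt(2)*7^(3/4)*z/7) + C3*sin(sqrt(2)*7^(3/4)*z/7) + C4*cos(sqrt(2)*7^(3/4)*z/7) - 16/3


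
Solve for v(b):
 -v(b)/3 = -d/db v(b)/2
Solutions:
 v(b) = C1*exp(2*b/3)


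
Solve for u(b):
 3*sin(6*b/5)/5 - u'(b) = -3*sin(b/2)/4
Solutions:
 u(b) = C1 - 3*cos(b/2)/2 - cos(6*b/5)/2


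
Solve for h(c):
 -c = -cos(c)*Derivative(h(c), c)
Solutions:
 h(c) = C1 + Integral(c/cos(c), c)


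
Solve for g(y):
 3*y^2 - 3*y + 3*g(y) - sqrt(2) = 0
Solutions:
 g(y) = -y^2 + y + sqrt(2)/3


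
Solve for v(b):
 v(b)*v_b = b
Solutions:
 v(b) = -sqrt(C1 + b^2)
 v(b) = sqrt(C1 + b^2)


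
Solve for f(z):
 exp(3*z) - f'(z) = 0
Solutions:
 f(z) = C1 + exp(3*z)/3


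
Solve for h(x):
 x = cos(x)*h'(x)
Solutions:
 h(x) = C1 + Integral(x/cos(x), x)


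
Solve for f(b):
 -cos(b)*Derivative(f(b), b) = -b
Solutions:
 f(b) = C1 + Integral(b/cos(b), b)


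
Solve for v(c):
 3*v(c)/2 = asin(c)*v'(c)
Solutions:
 v(c) = C1*exp(3*Integral(1/asin(c), c)/2)


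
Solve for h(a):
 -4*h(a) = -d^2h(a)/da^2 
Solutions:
 h(a) = C1*exp(-2*a) + C2*exp(2*a)


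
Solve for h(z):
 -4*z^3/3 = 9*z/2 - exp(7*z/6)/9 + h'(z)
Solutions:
 h(z) = C1 - z^4/3 - 9*z^2/4 + 2*exp(7*z/6)/21


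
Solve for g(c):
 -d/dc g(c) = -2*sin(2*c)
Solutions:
 g(c) = C1 - cos(2*c)


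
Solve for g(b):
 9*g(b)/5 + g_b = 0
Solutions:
 g(b) = C1*exp(-9*b/5)


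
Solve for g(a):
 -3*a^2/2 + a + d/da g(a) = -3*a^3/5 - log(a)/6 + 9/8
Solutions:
 g(a) = C1 - 3*a^4/20 + a^3/2 - a^2/2 - a*log(a)/6 + 31*a/24


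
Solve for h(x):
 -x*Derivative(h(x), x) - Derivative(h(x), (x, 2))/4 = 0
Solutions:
 h(x) = C1 + C2*erf(sqrt(2)*x)


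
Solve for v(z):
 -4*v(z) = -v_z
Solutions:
 v(z) = C1*exp(4*z)


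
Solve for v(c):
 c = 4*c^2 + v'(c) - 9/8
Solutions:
 v(c) = C1 - 4*c^3/3 + c^2/2 + 9*c/8


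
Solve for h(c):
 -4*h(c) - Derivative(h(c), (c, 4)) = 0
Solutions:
 h(c) = (C1*sin(c) + C2*cos(c))*exp(-c) + (C3*sin(c) + C4*cos(c))*exp(c)


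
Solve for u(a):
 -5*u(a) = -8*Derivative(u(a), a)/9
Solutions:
 u(a) = C1*exp(45*a/8)


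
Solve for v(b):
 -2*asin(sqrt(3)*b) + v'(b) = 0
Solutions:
 v(b) = C1 + 2*b*asin(sqrt(3)*b) + 2*sqrt(3)*sqrt(1 - 3*b^2)/3


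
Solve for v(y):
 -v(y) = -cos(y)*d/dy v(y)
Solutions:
 v(y) = C1*sqrt(sin(y) + 1)/sqrt(sin(y) - 1)


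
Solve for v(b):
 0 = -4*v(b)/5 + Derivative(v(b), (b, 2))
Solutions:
 v(b) = C1*exp(-2*sqrt(5)*b/5) + C2*exp(2*sqrt(5)*b/5)


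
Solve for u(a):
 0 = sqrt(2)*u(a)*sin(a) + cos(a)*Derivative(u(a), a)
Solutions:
 u(a) = C1*cos(a)^(sqrt(2))


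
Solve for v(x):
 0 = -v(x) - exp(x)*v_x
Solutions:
 v(x) = C1*exp(exp(-x))


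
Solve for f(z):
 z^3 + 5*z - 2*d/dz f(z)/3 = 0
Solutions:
 f(z) = C1 + 3*z^4/8 + 15*z^2/4


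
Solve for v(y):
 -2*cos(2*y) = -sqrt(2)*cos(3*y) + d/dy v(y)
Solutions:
 v(y) = C1 - sin(2*y) + sqrt(2)*sin(3*y)/3


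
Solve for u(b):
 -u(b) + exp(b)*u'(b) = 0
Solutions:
 u(b) = C1*exp(-exp(-b))


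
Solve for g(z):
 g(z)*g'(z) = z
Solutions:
 g(z) = -sqrt(C1 + z^2)
 g(z) = sqrt(C1 + z^2)


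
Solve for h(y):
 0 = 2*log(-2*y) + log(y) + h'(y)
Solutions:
 h(y) = C1 - 3*y*log(y) + y*(-2*log(2) + 3 - 2*I*pi)


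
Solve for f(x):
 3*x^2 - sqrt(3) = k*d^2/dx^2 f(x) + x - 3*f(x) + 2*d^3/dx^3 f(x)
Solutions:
 f(x) = C1*exp(-x*(k^2/(k^3 + sqrt(-k^6 + (k^3 - 162)^2) - 162)^(1/3) + k + (k^3 + sqrt(-k^6 + (k^3 - 162)^2) - 162)^(1/3))/6) + C2*exp(x*(-4*k^2/((-1 + sqrt(3)*I)*(k^3 + sqrt(-k^6 + (k^3 - 162)^2) - 162)^(1/3)) - 2*k + (k^3 + sqrt(-k^6 + (k^3 - 162)^2) - 162)^(1/3) - sqrt(3)*I*(k^3 + sqrt(-k^6 + (k^3 - 162)^2) - 162)^(1/3))/12) + C3*exp(x*(4*k^2/((1 + sqrt(3)*I)*(k^3 + sqrt(-k^6 + (k^3 - 162)^2) - 162)^(1/3)) - 2*k + (k^3 + sqrt(-k^6 + (k^3 - 162)^2) - 162)^(1/3) + sqrt(3)*I*(k^3 + sqrt(-k^6 + (k^3 - 162)^2) - 162)^(1/3))/12) - 2*k/3 - x^2 + x/3 + sqrt(3)/3


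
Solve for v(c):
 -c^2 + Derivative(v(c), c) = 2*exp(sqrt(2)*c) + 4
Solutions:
 v(c) = C1 + c^3/3 + 4*c + sqrt(2)*exp(sqrt(2)*c)


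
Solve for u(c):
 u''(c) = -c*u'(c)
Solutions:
 u(c) = C1 + C2*erf(sqrt(2)*c/2)


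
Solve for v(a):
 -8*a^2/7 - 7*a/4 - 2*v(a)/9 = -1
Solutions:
 v(a) = -36*a^2/7 - 63*a/8 + 9/2


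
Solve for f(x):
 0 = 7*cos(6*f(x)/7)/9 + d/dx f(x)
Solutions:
 7*x/9 - 7*log(sin(6*f(x)/7) - 1)/12 + 7*log(sin(6*f(x)/7) + 1)/12 = C1


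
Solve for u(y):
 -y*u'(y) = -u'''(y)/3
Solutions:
 u(y) = C1 + Integral(C2*airyai(3^(1/3)*y) + C3*airybi(3^(1/3)*y), y)


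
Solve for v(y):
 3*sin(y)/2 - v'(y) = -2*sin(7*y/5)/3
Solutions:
 v(y) = C1 - 3*cos(y)/2 - 10*cos(7*y/5)/21


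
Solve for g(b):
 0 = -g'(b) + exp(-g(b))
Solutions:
 g(b) = log(C1 + b)


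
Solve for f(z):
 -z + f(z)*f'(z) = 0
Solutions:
 f(z) = -sqrt(C1 + z^2)
 f(z) = sqrt(C1 + z^2)


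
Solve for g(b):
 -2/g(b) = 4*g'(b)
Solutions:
 g(b) = -sqrt(C1 - b)
 g(b) = sqrt(C1 - b)


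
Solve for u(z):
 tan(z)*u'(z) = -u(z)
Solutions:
 u(z) = C1/sin(z)


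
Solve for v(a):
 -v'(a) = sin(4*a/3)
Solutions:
 v(a) = C1 + 3*cos(4*a/3)/4


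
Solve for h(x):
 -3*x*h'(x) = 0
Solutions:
 h(x) = C1


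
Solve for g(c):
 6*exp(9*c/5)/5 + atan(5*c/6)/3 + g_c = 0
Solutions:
 g(c) = C1 - c*atan(5*c/6)/3 - 2*exp(9*c/5)/3 + log(25*c^2 + 36)/5


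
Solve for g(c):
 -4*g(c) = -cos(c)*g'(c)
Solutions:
 g(c) = C1*(sin(c)^2 + 2*sin(c) + 1)/(sin(c)^2 - 2*sin(c) + 1)


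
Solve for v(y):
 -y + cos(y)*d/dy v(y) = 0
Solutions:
 v(y) = C1 + Integral(y/cos(y), y)


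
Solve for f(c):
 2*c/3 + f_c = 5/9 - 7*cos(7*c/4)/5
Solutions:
 f(c) = C1 - c^2/3 + 5*c/9 - 4*sin(7*c/4)/5


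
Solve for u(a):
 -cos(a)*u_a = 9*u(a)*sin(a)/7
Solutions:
 u(a) = C1*cos(a)^(9/7)


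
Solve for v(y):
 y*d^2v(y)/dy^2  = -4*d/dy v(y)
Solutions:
 v(y) = C1 + C2/y^3


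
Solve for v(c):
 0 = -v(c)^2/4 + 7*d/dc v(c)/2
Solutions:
 v(c) = -14/(C1 + c)


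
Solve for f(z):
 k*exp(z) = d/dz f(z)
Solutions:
 f(z) = C1 + k*exp(z)


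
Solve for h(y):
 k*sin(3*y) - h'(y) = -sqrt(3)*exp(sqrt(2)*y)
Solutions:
 h(y) = C1 - k*cos(3*y)/3 + sqrt(6)*exp(sqrt(2)*y)/2


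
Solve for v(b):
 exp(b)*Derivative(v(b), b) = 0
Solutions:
 v(b) = C1


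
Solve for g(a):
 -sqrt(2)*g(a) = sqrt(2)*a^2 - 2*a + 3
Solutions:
 g(a) = -a^2 + sqrt(2)*a - 3*sqrt(2)/2


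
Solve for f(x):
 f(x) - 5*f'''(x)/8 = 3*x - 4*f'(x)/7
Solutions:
 f(x) = C1*exp(-x*(16*22050^(1/3)/(sqrt(4646985) + 2205)^(1/3) + 420^(1/3)*(sqrt(4646985) + 2205)^(1/3))/210)*sin(3^(1/6)*x*(-140^(1/3)*3^(2/3)*(sqrt(4646985) + 2205)^(1/3) + 48*2450^(1/3)/(sqrt(4646985) + 2205)^(1/3))/210) + C2*exp(-x*(16*22050^(1/3)/(sqrt(4646985) + 2205)^(1/3) + 420^(1/3)*(sqrt(4646985) + 2205)^(1/3))/210)*cos(3^(1/6)*x*(-140^(1/3)*3^(2/3)*(sqrt(4646985) + 2205)^(1/3) + 48*2450^(1/3)/(sqrt(4646985) + 2205)^(1/3))/210) + C3*exp(x*(16*22050^(1/3)/(sqrt(4646985) + 2205)^(1/3) + 420^(1/3)*(sqrt(4646985) + 2205)^(1/3))/105) + 3*x - 12/7


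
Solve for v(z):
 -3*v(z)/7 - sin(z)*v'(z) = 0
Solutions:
 v(z) = C1*(cos(z) + 1)^(3/14)/(cos(z) - 1)^(3/14)


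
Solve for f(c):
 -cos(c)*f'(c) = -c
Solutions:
 f(c) = C1 + Integral(c/cos(c), c)


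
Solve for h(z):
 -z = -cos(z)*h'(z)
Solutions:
 h(z) = C1 + Integral(z/cos(z), z)


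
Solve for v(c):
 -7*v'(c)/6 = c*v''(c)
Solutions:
 v(c) = C1 + C2/c^(1/6)


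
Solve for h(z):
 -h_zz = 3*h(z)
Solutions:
 h(z) = C1*sin(sqrt(3)*z) + C2*cos(sqrt(3)*z)


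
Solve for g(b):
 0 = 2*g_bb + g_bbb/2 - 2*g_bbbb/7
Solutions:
 g(b) = C1 + C2*b + C3*exp(b*(7 - sqrt(497))/8) + C4*exp(b*(7 + sqrt(497))/8)


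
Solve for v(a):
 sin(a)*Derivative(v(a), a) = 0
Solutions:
 v(a) = C1


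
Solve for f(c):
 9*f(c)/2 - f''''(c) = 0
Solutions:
 f(c) = C1*exp(-2^(3/4)*sqrt(3)*c/2) + C2*exp(2^(3/4)*sqrt(3)*c/2) + C3*sin(2^(3/4)*sqrt(3)*c/2) + C4*cos(2^(3/4)*sqrt(3)*c/2)


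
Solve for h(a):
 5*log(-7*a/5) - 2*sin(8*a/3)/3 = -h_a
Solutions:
 h(a) = C1 - 5*a*log(-a) - 5*a*log(7) + 5*a + 5*a*log(5) - cos(8*a/3)/4


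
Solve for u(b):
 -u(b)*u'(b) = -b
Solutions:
 u(b) = -sqrt(C1 + b^2)
 u(b) = sqrt(C1 + b^2)


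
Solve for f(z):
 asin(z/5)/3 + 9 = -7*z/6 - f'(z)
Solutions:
 f(z) = C1 - 7*z^2/12 - z*asin(z/5)/3 - 9*z - sqrt(25 - z^2)/3


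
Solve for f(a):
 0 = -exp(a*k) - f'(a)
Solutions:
 f(a) = C1 - exp(a*k)/k


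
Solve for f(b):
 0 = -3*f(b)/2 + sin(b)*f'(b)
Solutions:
 f(b) = C1*(cos(b) - 1)^(3/4)/(cos(b) + 1)^(3/4)


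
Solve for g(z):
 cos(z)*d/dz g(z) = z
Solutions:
 g(z) = C1 + Integral(z/cos(z), z)


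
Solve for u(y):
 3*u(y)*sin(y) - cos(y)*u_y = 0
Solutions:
 u(y) = C1/cos(y)^3


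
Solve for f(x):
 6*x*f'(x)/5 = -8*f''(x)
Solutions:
 f(x) = C1 + C2*erf(sqrt(30)*x/20)


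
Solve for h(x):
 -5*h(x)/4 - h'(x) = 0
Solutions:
 h(x) = C1*exp(-5*x/4)


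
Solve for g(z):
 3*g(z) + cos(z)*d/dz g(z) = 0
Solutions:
 g(z) = C1*(sin(z) - 1)^(3/2)/(sin(z) + 1)^(3/2)


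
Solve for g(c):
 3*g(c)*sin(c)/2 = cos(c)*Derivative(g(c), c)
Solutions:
 g(c) = C1/cos(c)^(3/2)


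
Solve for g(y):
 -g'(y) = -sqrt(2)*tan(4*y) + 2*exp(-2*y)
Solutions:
 g(y) = C1 + sqrt(2)*log(tan(4*y)^2 + 1)/8 + exp(-2*y)


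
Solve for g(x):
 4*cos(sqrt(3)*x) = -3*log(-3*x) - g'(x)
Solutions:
 g(x) = C1 - 3*x*log(-x) - 3*x*log(3) + 3*x - 4*sqrt(3)*sin(sqrt(3)*x)/3


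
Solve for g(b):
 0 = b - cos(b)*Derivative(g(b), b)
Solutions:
 g(b) = C1 + Integral(b/cos(b), b)


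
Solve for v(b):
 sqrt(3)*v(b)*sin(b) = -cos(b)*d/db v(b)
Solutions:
 v(b) = C1*cos(b)^(sqrt(3))


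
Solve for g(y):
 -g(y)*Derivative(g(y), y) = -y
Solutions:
 g(y) = -sqrt(C1 + y^2)
 g(y) = sqrt(C1 + y^2)


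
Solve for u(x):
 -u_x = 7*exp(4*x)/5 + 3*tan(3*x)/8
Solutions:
 u(x) = C1 - 7*exp(4*x)/20 + log(cos(3*x))/8


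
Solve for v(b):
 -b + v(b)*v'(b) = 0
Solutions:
 v(b) = -sqrt(C1 + b^2)
 v(b) = sqrt(C1 + b^2)


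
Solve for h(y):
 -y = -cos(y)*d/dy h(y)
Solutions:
 h(y) = C1 + Integral(y/cos(y), y)


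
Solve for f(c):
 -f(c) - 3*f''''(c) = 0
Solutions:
 f(c) = (C1*sin(sqrt(2)*3^(3/4)*c/6) + C2*cos(sqrt(2)*3^(3/4)*c/6))*exp(-sqrt(2)*3^(3/4)*c/6) + (C3*sin(sqrt(2)*3^(3/4)*c/6) + C4*cos(sqrt(2)*3^(3/4)*c/6))*exp(sqrt(2)*3^(3/4)*c/6)


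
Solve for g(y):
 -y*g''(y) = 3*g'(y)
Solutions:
 g(y) = C1 + C2/y^2


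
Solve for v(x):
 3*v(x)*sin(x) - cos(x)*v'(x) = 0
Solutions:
 v(x) = C1/cos(x)^3


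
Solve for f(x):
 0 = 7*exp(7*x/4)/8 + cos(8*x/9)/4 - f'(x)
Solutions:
 f(x) = C1 + exp(7*x/4)/2 + 9*sin(8*x/9)/32


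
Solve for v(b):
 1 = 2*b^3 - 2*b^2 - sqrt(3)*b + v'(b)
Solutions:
 v(b) = C1 - b^4/2 + 2*b^3/3 + sqrt(3)*b^2/2 + b


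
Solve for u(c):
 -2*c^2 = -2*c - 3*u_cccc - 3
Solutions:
 u(c) = C1 + C2*c + C3*c^2 + C4*c^3 + c^6/540 - c^5/180 - c^4/24


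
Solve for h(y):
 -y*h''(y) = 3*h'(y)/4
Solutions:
 h(y) = C1 + C2*y^(1/4)


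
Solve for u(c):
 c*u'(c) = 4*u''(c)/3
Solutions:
 u(c) = C1 + C2*erfi(sqrt(6)*c/4)


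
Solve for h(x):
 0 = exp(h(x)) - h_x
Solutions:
 h(x) = log(-1/(C1 + x))


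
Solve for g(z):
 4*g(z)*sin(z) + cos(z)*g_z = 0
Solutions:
 g(z) = C1*cos(z)^4


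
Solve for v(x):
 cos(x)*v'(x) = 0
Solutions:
 v(x) = C1


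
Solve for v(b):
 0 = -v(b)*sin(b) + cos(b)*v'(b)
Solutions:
 v(b) = C1/cos(b)


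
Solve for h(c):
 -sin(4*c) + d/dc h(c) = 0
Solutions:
 h(c) = C1 - cos(4*c)/4


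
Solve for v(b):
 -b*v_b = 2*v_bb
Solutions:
 v(b) = C1 + C2*erf(b/2)


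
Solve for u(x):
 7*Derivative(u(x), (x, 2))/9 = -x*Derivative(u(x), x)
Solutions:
 u(x) = C1 + C2*erf(3*sqrt(14)*x/14)


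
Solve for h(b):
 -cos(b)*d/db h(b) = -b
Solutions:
 h(b) = C1 + Integral(b/cos(b), b)


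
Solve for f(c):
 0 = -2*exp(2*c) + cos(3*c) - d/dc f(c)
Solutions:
 f(c) = C1 - exp(2*c) + sin(3*c)/3


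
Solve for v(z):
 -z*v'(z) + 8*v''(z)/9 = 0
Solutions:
 v(z) = C1 + C2*erfi(3*z/4)


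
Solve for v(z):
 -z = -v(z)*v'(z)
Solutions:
 v(z) = -sqrt(C1 + z^2)
 v(z) = sqrt(C1 + z^2)


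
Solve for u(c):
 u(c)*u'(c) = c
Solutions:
 u(c) = -sqrt(C1 + c^2)
 u(c) = sqrt(C1 + c^2)


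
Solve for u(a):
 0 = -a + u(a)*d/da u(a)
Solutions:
 u(a) = -sqrt(C1 + a^2)
 u(a) = sqrt(C1 + a^2)


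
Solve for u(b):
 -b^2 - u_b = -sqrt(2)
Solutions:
 u(b) = C1 - b^3/3 + sqrt(2)*b


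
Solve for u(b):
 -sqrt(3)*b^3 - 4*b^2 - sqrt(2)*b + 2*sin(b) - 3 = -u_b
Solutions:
 u(b) = C1 + sqrt(3)*b^4/4 + 4*b^3/3 + sqrt(2)*b^2/2 + 3*b + 2*cos(b)


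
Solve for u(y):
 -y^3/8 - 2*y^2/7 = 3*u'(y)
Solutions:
 u(y) = C1 - y^4/96 - 2*y^3/63


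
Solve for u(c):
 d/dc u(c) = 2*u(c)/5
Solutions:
 u(c) = C1*exp(2*c/5)


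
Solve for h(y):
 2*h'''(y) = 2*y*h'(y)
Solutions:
 h(y) = C1 + Integral(C2*airyai(y) + C3*airybi(y), y)


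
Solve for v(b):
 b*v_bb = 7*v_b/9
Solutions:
 v(b) = C1 + C2*b^(16/9)


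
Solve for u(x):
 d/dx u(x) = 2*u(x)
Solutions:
 u(x) = C1*exp(2*x)


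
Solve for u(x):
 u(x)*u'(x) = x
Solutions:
 u(x) = -sqrt(C1 + x^2)
 u(x) = sqrt(C1 + x^2)


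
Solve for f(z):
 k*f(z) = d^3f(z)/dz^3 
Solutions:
 f(z) = C1*exp(k^(1/3)*z) + C2*exp(k^(1/3)*z*(-1 + sqrt(3)*I)/2) + C3*exp(-k^(1/3)*z*(1 + sqrt(3)*I)/2)


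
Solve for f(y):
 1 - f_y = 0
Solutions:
 f(y) = C1 + y


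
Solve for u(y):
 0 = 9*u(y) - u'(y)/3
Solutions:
 u(y) = C1*exp(27*y)


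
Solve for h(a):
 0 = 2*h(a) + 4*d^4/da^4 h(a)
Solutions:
 h(a) = (C1*sin(2^(1/4)*a/2) + C2*cos(2^(1/4)*a/2))*exp(-2^(1/4)*a/2) + (C3*sin(2^(1/4)*a/2) + C4*cos(2^(1/4)*a/2))*exp(2^(1/4)*a/2)


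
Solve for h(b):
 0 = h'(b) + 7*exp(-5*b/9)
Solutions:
 h(b) = C1 + 63*exp(-5*b/9)/5


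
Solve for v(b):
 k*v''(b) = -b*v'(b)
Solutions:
 v(b) = C1 + C2*sqrt(k)*erf(sqrt(2)*b*sqrt(1/k)/2)


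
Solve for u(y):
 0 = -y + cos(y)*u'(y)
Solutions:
 u(y) = C1 + Integral(y/cos(y), y)


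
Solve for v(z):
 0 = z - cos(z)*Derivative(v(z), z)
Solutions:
 v(z) = C1 + Integral(z/cos(z), z)


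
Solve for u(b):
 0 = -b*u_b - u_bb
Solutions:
 u(b) = C1 + C2*erf(sqrt(2)*b/2)


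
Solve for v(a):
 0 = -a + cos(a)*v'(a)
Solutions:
 v(a) = C1 + Integral(a/cos(a), a)


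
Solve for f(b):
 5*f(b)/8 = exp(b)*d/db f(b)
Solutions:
 f(b) = C1*exp(-5*exp(-b)/8)


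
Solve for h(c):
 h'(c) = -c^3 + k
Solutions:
 h(c) = C1 - c^4/4 + c*k


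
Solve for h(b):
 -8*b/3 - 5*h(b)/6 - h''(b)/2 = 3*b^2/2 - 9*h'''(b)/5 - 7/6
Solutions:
 h(b) = C1*exp(b*(-5^(2/3)*(54*sqrt(734) + 1463)^(1/3) - 5*5^(1/3)/(54*sqrt(734) + 1463)^(1/3) + 10)/108)*sin(sqrt(3)*5^(1/3)*b*(-5^(1/3)*(54*sqrt(734) + 1463)^(1/3) + 5/(54*sqrt(734) + 1463)^(1/3))/108) + C2*exp(b*(-5^(2/3)*(54*sqrt(734) + 1463)^(1/3) - 5*5^(1/3)/(54*sqrt(734) + 1463)^(1/3) + 10)/108)*cos(sqrt(3)*5^(1/3)*b*(-5^(1/3)*(54*sqrt(734) + 1463)^(1/3) + 5/(54*sqrt(734) + 1463)^(1/3))/108) + C3*exp(b*(5*5^(1/3)/(54*sqrt(734) + 1463)^(1/3) + 5 + 5^(2/3)*(54*sqrt(734) + 1463)^(1/3))/54) - 9*b^2/5 - 16*b/5 + 89/25


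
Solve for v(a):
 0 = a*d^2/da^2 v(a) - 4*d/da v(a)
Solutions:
 v(a) = C1 + C2*a^5


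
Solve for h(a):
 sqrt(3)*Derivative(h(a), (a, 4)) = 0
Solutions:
 h(a) = C1 + C2*a + C3*a^2 + C4*a^3


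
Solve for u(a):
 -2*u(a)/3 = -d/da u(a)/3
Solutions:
 u(a) = C1*exp(2*a)


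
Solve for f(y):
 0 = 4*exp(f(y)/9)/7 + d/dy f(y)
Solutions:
 f(y) = 9*log(1/(C1 + 4*y)) + 9*log(63)


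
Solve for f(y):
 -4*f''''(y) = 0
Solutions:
 f(y) = C1 + C2*y + C3*y^2 + C4*y^3


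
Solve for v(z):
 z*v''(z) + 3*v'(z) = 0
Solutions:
 v(z) = C1 + C2/z^2


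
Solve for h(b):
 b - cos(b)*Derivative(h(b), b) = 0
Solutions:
 h(b) = C1 + Integral(b/cos(b), b)


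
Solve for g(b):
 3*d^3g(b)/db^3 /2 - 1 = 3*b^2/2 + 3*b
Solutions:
 g(b) = C1 + C2*b + C3*b^2 + b^5/60 + b^4/12 + b^3/9


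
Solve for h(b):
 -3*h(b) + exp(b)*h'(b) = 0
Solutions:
 h(b) = C1*exp(-3*exp(-b))


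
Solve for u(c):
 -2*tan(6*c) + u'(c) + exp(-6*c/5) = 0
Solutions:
 u(c) = C1 + log(tan(6*c)^2 + 1)/6 + 5*exp(-6*c/5)/6


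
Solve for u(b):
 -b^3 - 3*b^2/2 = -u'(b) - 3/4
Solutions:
 u(b) = C1 + b^4/4 + b^3/2 - 3*b/4


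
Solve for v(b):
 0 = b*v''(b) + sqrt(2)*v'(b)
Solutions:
 v(b) = C1 + C2*b^(1 - sqrt(2))


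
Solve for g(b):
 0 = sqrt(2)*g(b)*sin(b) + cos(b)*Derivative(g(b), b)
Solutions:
 g(b) = C1*cos(b)^(sqrt(2))


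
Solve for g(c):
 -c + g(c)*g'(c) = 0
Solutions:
 g(c) = -sqrt(C1 + c^2)
 g(c) = sqrt(C1 + c^2)


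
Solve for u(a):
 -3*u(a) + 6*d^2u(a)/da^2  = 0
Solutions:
 u(a) = C1*exp(-sqrt(2)*a/2) + C2*exp(sqrt(2)*a/2)


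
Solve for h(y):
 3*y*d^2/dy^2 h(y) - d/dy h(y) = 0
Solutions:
 h(y) = C1 + C2*y^(4/3)


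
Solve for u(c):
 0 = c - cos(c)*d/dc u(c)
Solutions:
 u(c) = C1 + Integral(c/cos(c), c)


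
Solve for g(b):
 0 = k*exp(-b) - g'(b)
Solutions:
 g(b) = C1 - k*exp(-b)


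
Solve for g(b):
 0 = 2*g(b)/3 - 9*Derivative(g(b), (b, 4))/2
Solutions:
 g(b) = C1*exp(-sqrt(2)*3^(1/4)*b/3) + C2*exp(sqrt(2)*3^(1/4)*b/3) + C3*sin(sqrt(2)*3^(1/4)*b/3) + C4*cos(sqrt(2)*3^(1/4)*b/3)


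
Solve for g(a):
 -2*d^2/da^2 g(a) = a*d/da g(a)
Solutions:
 g(a) = C1 + C2*erf(a/2)


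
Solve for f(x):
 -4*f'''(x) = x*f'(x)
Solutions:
 f(x) = C1 + Integral(C2*airyai(-2^(1/3)*x/2) + C3*airybi(-2^(1/3)*x/2), x)


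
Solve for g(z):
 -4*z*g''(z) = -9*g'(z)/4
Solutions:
 g(z) = C1 + C2*z^(25/16)


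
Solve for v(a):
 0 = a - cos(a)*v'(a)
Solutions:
 v(a) = C1 + Integral(a/cos(a), a)


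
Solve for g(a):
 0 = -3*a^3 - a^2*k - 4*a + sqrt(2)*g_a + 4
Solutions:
 g(a) = C1 + 3*sqrt(2)*a^4/8 + sqrt(2)*a^3*k/6 + sqrt(2)*a^2 - 2*sqrt(2)*a


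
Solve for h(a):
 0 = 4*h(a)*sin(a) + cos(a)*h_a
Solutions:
 h(a) = C1*cos(a)^4


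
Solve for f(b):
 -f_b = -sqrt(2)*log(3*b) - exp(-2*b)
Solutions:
 f(b) = C1 + sqrt(2)*b*log(b) + sqrt(2)*b*(-1 + log(3)) - exp(-2*b)/2


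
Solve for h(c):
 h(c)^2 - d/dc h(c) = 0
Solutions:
 h(c) = -1/(C1 + c)


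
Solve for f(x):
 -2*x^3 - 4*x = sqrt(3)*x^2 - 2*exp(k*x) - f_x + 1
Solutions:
 f(x) = C1 + x^4/2 + sqrt(3)*x^3/3 + 2*x^2 + x - 2*exp(k*x)/k


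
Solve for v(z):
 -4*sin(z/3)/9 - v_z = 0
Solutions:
 v(z) = C1 + 4*cos(z/3)/3


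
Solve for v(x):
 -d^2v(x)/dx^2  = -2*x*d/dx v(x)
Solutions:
 v(x) = C1 + C2*erfi(x)


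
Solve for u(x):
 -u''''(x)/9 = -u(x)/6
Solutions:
 u(x) = C1*exp(-2^(3/4)*3^(1/4)*x/2) + C2*exp(2^(3/4)*3^(1/4)*x/2) + C3*sin(2^(3/4)*3^(1/4)*x/2) + C4*cos(2^(3/4)*3^(1/4)*x/2)


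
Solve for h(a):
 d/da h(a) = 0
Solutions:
 h(a) = C1


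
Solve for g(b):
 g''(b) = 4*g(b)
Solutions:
 g(b) = C1*exp(-2*b) + C2*exp(2*b)


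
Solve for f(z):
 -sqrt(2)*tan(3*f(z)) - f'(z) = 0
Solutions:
 f(z) = -asin(C1*exp(-3*sqrt(2)*z))/3 + pi/3
 f(z) = asin(C1*exp(-3*sqrt(2)*z))/3


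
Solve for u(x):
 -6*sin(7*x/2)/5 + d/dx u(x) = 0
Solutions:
 u(x) = C1 - 12*cos(7*x/2)/35


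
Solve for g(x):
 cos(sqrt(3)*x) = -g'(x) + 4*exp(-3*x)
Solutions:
 g(x) = C1 - sqrt(3)*sin(sqrt(3)*x)/3 - 4*exp(-3*x)/3


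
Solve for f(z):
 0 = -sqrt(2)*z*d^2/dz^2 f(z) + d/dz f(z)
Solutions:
 f(z) = C1 + C2*z^(sqrt(2)/2 + 1)


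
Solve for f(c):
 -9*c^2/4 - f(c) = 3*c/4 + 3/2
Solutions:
 f(c) = -9*c^2/4 - 3*c/4 - 3/2


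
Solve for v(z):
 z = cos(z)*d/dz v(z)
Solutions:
 v(z) = C1 + Integral(z/cos(z), z)


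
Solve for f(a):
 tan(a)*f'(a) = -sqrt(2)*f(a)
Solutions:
 f(a) = C1/sin(a)^(sqrt(2))


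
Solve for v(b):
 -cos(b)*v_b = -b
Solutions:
 v(b) = C1 + Integral(b/cos(b), b)


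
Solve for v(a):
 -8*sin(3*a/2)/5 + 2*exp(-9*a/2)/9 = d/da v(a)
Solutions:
 v(a) = C1 + 16*cos(3*a/2)/15 - 4*exp(-9*a/2)/81
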